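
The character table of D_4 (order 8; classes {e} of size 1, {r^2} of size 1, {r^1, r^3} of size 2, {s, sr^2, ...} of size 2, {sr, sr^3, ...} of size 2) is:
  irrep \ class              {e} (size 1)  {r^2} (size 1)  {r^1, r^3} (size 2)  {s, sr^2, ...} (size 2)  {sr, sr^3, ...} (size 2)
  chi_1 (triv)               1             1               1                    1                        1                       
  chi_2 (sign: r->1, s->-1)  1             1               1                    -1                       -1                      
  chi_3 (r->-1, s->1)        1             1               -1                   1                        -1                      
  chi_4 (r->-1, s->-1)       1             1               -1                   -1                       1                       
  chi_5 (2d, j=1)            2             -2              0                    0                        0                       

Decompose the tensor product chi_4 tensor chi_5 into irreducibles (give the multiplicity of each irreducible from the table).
chi_4 tensor chi_5 = chi_5 (all other irreducibles have multiplicity 0).

Solution. The character of a tensor product is the pointwise product (chi_4 * chi_5)(C) = chi_4(C) * chi_5(C):
  {e}: (1)*(2), {r^2}: (1)*(-2), {r^1, r^3}: (-1)*(0), {s, sr^2, ...}: (-1)*(0), {sr, sr^3, ...}: (1)*(0)
so (chi_4 * chi_5) takes values
  {e} -> 2, {r^2} -> -2, {r^1, r^3} -> 0, {s, sr^2, ...} -> 0, {sr, sr^3, ...} -> 0.
Now take the inner product of this character with each irreducible chi from the table, <chi_4*chi_5, chi> = (1/8) sum_C |C| (chi_4*chi_5)(C) conj(chi(C)):
  <chi_4*chi_5, chi_1> = (1/8)[1*(2)*conj(1) + 1*(-2)*conj(1) + 2*(0)*conj(1) + 2*(0)*conj(1) + 2*(0)*conj(1)]
      = (1/8)[(2) + (-2) + (0) + (0) + (0)] = 0/8 = 0
  <chi_4*chi_5, chi_2> = (1/8)[1*(2)*conj(1) + 1*(-2)*conj(1) + 2*(0)*conj(1) + 2*(0)*conj(-1) + 2*(0)*conj(-1)]
      = (1/8)[(2) + (-2) + (0) + (0) + (0)] = 0/8 = 0
  <chi_4*chi_5, chi_3> = (1/8)[1*(2)*conj(1) + 1*(-2)*conj(1) + 2*(0)*conj(-1) + 2*(0)*conj(1) + 2*(0)*conj(-1)]
      = (1/8)[(2) + (-2) + (0) + (0) + (0)] = 0/8 = 0
  <chi_4*chi_5, chi_4> = (1/8)[1*(2)*conj(1) + 1*(-2)*conj(1) + 2*(0)*conj(-1) + 2*(0)*conj(-1) + 2*(0)*conj(1)]
      = (1/8)[(2) + (-2) + (0) + (0) + (0)] = 0/8 = 0
  <chi_4*chi_5, chi_5> = (1/8)[1*(2)*conj(2) + 1*(-2)*conj(-2) + 2*(0)*conj(0) + 2*(0)*conj(0) + 2*(0)*conj(0)]
      = (1/8)[(4) + (4) + (0) + (0) + (0)] = 8/8 = 1
Hence the multiplicities are chi_5: 1. Dimension check: dim(chi_4)*dim(chi_5) = 1*2 = 2 and sum (mult * dim) = 1*2 = 2.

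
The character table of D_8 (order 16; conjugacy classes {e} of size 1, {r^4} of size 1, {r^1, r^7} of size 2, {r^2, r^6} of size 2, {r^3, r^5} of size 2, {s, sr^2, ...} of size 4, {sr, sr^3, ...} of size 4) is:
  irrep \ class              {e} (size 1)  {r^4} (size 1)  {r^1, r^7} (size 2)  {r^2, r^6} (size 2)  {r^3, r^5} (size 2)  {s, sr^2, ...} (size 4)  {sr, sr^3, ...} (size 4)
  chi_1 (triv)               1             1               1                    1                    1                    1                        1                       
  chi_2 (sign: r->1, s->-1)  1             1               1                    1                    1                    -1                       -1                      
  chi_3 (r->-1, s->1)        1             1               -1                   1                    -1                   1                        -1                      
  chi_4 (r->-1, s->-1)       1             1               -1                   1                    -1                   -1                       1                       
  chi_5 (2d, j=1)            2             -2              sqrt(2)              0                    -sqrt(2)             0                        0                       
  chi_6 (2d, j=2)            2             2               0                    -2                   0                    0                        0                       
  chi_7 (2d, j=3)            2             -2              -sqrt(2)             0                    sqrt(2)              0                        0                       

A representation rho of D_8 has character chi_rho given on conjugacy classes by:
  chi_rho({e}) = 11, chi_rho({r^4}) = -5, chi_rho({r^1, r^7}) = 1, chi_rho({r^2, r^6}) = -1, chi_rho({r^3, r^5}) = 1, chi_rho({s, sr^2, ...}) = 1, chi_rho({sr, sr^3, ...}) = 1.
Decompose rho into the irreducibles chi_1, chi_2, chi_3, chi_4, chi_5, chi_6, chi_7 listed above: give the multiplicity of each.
Multiplicities: chi_1: 1, chi_2: 0, chi_3: 0, chi_4: 0, chi_5: 2, chi_6: 1, chi_7: 2.

Why: Use <chi_rho, chi> = (1/|G|) sum_C |C| * chi_rho(C) * conj(chi(C)) with |G| = 16 for each irreducible chi in the table:
  <chi_rho, chi_1> = (1/16)[1*(11)*conj(1) + 1*(-5)*conj(1) + 2*(1)*conj(1) + 2*(-1)*conj(1) + 2*(1)*conj(1) + 4*(1)*conj(1) + 4*(1)*conj(1)]
      = (1/16)[(11) + (-5) + (2) + (-2) + (2) + (4) + (4)] = 16/16 = 1
  <chi_rho, chi_2> = (1/16)[1*(11)*conj(1) + 1*(-5)*conj(1) + 2*(1)*conj(1) + 2*(-1)*conj(1) + 2*(1)*conj(1) + 4*(1)*conj(-1) + 4*(1)*conj(-1)]
      = (1/16)[(11) + (-5) + (2) + (-2) + (2) + (-4) + (-4)] = 0/16 = 0
  <chi_rho, chi_3> = (1/16)[1*(11)*conj(1) + 1*(-5)*conj(1) + 2*(1)*conj(-1) + 2*(-1)*conj(1) + 2*(1)*conj(-1) + 4*(1)*conj(1) + 4*(1)*conj(-1)]
      = (1/16)[(11) + (-5) + (-2) + (-2) + (-2) + (4) + (-4)] = 0/16 = 0
  <chi_rho, chi_4> = (1/16)[1*(11)*conj(1) + 1*(-5)*conj(1) + 2*(1)*conj(-1) + 2*(-1)*conj(1) + 2*(1)*conj(-1) + 4*(1)*conj(-1) + 4*(1)*conj(1)]
      = (1/16)[(11) + (-5) + (-2) + (-2) + (-2) + (-4) + (4)] = 0/16 = 0
  <chi_rho, chi_5> = (1/16)[1*(11)*conj(2) + 1*(-5)*conj(-2) + 2*(1)*conj(sqrt(2)) + 2*(-1)*conj(0) + 2*(1)*conj(-sqrt(2)) + 4*(1)*conj(0) + 4*(1)*conj(0)]
      = (1/16)[(22) + (10) + (2*sqrt(2)) + (0) + (-2*sqrt(2)) + (0) + (0)] = 32/16 = 2
  <chi_rho, chi_6> = (1/16)[1*(11)*conj(2) + 1*(-5)*conj(2) + 2*(1)*conj(0) + 2*(-1)*conj(-2) + 2*(1)*conj(0) + 4*(1)*conj(0) + 4*(1)*conj(0)]
      = (1/16)[(22) + (-10) + (0) + (4) + (0) + (0) + (0)] = 16/16 = 1
  <chi_rho, chi_7> = (1/16)[1*(11)*conj(2) + 1*(-5)*conj(-2) + 2*(1)*conj(-sqrt(2)) + 2*(-1)*conj(0) + 2*(1)*conj(sqrt(2)) + 4*(1)*conj(0) + 4*(1)*conj(0)]
      = (1/16)[(22) + (10) + (-2*sqrt(2)) + (0) + (2*sqrt(2)) + (0) + (0)] = 32/16 = 2
Dimension check: dim(rho) = sum (mult * dim) = 1*1 + 0*1 + 0*1 + 0*1 + 2*2 + 1*2 + 2*2 = 11 = chi_rho(e) = 11.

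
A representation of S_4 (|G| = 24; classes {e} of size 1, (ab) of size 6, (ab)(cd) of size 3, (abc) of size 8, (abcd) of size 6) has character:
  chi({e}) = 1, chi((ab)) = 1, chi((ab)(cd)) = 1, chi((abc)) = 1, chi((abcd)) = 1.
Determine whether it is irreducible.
Irreducible: <chi, chi> = 1.

Explanation: <chi, chi> = (1/|G|) sum_C |C| * |chi(C)|^2 = (1/24)[1*|1|^2 + 6*|1|^2 + 3*|1|^2 + 8*|1|^2 + 6*|1|^2]
  = (1/24)[(1) + (6) + (3) + (8) + (6)] = 24/24 = 1.
A character is irreducible iff <chi, chi> = 1, so this representation is irreducible.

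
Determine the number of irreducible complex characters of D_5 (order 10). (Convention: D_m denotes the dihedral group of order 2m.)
4

Solution. The number of irreducible complex representations of a finite group equals its number of conjugacy classes. D_5 has 4 conjugacy classes ((n+3)/2 for n odd), so D_5 (order 10) has exactly 4 irreducible complex representations.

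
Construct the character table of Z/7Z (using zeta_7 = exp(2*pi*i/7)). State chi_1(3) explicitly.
Character table of Z/7Z (irreps indexed chi_0,...,chi_6 with chi_k(m) = zeta_7^(k*m), zeta_7 = exp(2*pi*i/7)):
  irrep \ class  {0} (size 1)  {1} (size 1)    {2} (size 1)    {3} (size 1)    {4} (size 1)    {5} (size 1)    {6} (size 1)  
  chi_0          1             1               1               1               1               1               1             
  chi_1          1             exp(2*I*pi/7)   exp(4*I*pi/7)   exp(6*I*pi/7)   exp(-6*I*pi/7)  exp(-4*I*pi/7)  exp(-2*I*pi/7)
  chi_2          1             exp(4*I*pi/7)   exp(-6*I*pi/7)  exp(-2*I*pi/7)  exp(2*I*pi/7)   exp(6*I*pi/7)   exp(-4*I*pi/7)
  chi_3          1             exp(6*I*pi/7)   exp(-2*I*pi/7)  exp(4*I*pi/7)   exp(-4*I*pi/7)  exp(2*I*pi/7)   exp(-6*I*pi/7)
  chi_4          1             exp(-6*I*pi/7)  exp(2*I*pi/7)   exp(-4*I*pi/7)  exp(4*I*pi/7)   exp(-2*I*pi/7)  exp(6*I*pi/7) 
  chi_5          1             exp(-4*I*pi/7)  exp(6*I*pi/7)   exp(2*I*pi/7)   exp(-2*I*pi/7)  exp(-6*I*pi/7)  exp(4*I*pi/7) 
  chi_6          1             exp(-2*I*pi/7)  exp(-4*I*pi/7)  exp(-6*I*pi/7)  exp(6*I*pi/7)   exp(4*I*pi/7)   exp(2*I*pi/7) 

Spot check: chi_1(3) = zeta_7^(1*3) = zeta_7^3 = exp(6*I*pi/7).

Derivation: Z/7Z is abelian, so all 7 irreducible complex representations are 1-dimensional. They are given by chi_k(m) = zeta_7^(k*m) for k = 0,...,6. Row orthogonality: sum_m chi_k(m) conj(chi_l(m)) = 7 * [k = l].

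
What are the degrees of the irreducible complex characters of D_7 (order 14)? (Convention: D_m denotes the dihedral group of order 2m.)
Dimensions: 1, 1, 2, 2, 2

Explanation: There are 5 irreducibles (= number of conjugacy classes). Their dimensions d_i satisfy sum d_i^2 = |G| = 14: 1 + 1 + 4 + 4 + 4 = 14.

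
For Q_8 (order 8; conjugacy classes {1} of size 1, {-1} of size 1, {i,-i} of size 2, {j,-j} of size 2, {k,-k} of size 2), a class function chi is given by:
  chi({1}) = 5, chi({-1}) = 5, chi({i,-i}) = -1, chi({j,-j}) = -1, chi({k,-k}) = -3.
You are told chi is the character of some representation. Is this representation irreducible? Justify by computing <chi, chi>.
Not irreducible (reducible): <chi, chi> = 9 > 1.

Solution. <chi, chi> = (1/|G|) sum_C |C| * |chi(C)|^2 = (1/8)[1*|5|^2 + 1*|5|^2 + 2*|-1|^2 + 2*|-1|^2 + 2*|-3|^2]
  = (1/8)[(25) + (25) + (2) + (2) + (18)] = 72/8 = 9.
A character is irreducible iff <chi, chi> = 1, so this representation is reducible.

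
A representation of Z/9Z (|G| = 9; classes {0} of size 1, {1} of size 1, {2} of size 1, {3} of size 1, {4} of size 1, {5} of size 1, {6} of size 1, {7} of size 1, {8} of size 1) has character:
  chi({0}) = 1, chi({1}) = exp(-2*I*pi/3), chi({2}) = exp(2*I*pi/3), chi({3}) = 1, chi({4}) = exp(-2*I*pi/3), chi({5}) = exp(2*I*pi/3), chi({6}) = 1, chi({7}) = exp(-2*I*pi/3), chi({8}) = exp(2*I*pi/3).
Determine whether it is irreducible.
Irreducible: <chi, chi> = 1.

Explanation: <chi, chi> = (1/|G|) sum_C |C| * |chi(C)|^2 = (1/9)[1*|1|^2 + 1*|exp(-2*I*pi/3)|^2 + 1*|exp(2*I*pi/3)|^2 + 1*|1|^2 + 1*|exp(-2*I*pi/3)|^2 + 1*|exp(2*I*pi/3)|^2 + 1*|1|^2 + 1*|exp(-2*I*pi/3)|^2 + 1*|exp(2*I*pi/3)|^2]
  = (1/9)[(1) + (1) + (1) + (1) + (1) + (1) + (1) + (1) + (1)] = 9/9 = 1.
(Exp terms are combined using exp(i*s)*conj(exp(i*t)) = exp(i*(s-t)), and sums of them are collapsed using the identity that for every m > 1 the m distinct m-th roots of unity sum to 0, e.g. 1 + exp(2*I*pi/3) + exp(-2*I*pi/3) = 0.)
A character is irreducible iff <chi, chi> = 1, so this representation is irreducible.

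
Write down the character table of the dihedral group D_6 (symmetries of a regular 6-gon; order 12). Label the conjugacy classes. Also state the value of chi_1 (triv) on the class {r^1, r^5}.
Conjugacy classes: {e} of size 1, {r^3} of size 1, {r^1, r^5} of size 2, {r^2, r^4} of size 2, {s, sr^2, ...} of size 3, {sr, sr^3, ...} of size 3.
Character table:
  irrep \ class              {e} (size 1)  {r^3} (size 1)  {r^1, r^5} (size 2)  {r^2, r^4} (size 2)  {s, sr^2, ...} (size 3)  {sr, sr^3, ...} (size 3)
  chi_1 (triv)               1             1               1                    1                    1                        1                       
  chi_2 (sign: r->1, s->-1)  1             1               1                    1                    -1                       -1                      
  chi_3 (r->-1, s->1)        1             -1              -1                   1                    1                        -1                      
  chi_4 (r->-1, s->-1)       1             -1              -1                   1                    -1                       1                       
  chi_5 (2d, j=1)            2             -2              1                    -1                   0                        0                       
  chi_6 (2d, j=2)            2             2               -1                   -1                   0                        0                       

Spot check: chi_1 (triv) on {r^1, r^5} = 1.

Details: D_6 has order 2*6 = 12 with 6 conjugacy classes, hence 6 irreducibles. Sum of squared dims 1 + 1 + 1 + 1 + 4 + 4 = 12 = |G|. Linear characters come from the abelianisation; the 2-dimensional irreps have character r^k -> 2*cos(2*pi*j*k/6), reflections -> 0.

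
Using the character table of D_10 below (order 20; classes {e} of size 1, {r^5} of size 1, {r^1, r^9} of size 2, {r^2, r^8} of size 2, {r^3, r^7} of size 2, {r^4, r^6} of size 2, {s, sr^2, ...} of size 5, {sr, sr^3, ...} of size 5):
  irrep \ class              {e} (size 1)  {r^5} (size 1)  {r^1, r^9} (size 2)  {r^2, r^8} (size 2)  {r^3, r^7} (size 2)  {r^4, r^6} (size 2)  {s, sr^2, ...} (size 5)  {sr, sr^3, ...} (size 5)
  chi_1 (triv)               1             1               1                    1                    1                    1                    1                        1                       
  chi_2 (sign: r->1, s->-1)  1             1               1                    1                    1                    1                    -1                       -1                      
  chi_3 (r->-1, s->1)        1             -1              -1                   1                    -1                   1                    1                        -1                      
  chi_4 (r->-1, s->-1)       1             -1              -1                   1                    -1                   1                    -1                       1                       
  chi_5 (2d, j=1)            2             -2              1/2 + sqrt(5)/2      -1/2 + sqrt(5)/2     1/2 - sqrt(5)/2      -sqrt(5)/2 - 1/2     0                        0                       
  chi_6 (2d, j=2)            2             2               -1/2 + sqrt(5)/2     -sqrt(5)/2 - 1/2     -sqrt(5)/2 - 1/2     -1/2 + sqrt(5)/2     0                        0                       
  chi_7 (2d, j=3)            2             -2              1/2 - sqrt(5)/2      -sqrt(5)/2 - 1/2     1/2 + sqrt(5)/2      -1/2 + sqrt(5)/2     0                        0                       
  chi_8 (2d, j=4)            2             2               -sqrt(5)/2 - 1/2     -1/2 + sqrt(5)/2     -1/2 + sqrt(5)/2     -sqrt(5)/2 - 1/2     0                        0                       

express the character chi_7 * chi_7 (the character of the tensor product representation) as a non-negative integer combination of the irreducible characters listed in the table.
chi_7 tensor chi_7 = chi_1 + chi_2 + chi_8 (all other irreducibles have multiplicity 0).

Solution. The character of a tensor product is the pointwise product (chi_7 * chi_7)(C) = chi_7(C) * chi_7(C):
  {e}: (2)*(2), {r^5}: (-2)*(-2), {r^1, r^9}: (1/2 - sqrt(5)/2)*(1/2 - sqrt(5)/2), {r^2, r^8}: (-sqrt(5)/2 - 1/2)*(-sqrt(5)/2 - 1/2), {r^3, r^7}: (1/2 + sqrt(5)/2)*(1/2 + sqrt(5)/2), {r^4, r^6}: (-1/2 + sqrt(5)/2)*(-1/2 + sqrt(5)/2), {s, sr^2, ...}: (0)*(0), {sr, sr^3, ...}: (0)*(0)
so (chi_7 * chi_7) takes values
  {e} -> 4, {r^5} -> 4, {r^1, r^9} -> 3/2 - sqrt(5)/2, {r^2, r^8} -> sqrt(5)/2 + 3/2, {r^3, r^7} -> sqrt(5)/2 + 3/2, {r^4, r^6} -> 3/2 - sqrt(5)/2, {s, sr^2, ...} -> 0, {sr, sr^3, ...} -> 0.
Now take the inner product of this character with each irreducible chi from the table, <chi_7*chi_7, chi> = (1/20) sum_C |C| (chi_7*chi_7)(C) conj(chi(C)):
  <chi_7*chi_7, chi_1> = (1/20)[1*(4)*conj(1) + 1*(4)*conj(1) + 2*(3/2 - sqrt(5)/2)*conj(1) + 2*(sqrt(5)/2 + 3/2)*conj(1) + 2*(sqrt(5)/2 + 3/2)*conj(1) + 2*(3/2 - sqrt(5)/2)*conj(1) + 5*(0)*conj(1) + 5*(0)*conj(1)]
      = (1/20)[(4) + (4) + (3 - sqrt(5)) + (sqrt(5) + 3) + (sqrt(5) + 3) + (3 - sqrt(5)) + (0) + (0)] = 20/20 = 1
  <chi_7*chi_7, chi_2> = (1/20)[1*(4)*conj(1) + 1*(4)*conj(1) + 2*(3/2 - sqrt(5)/2)*conj(1) + 2*(sqrt(5)/2 + 3/2)*conj(1) + 2*(sqrt(5)/2 + 3/2)*conj(1) + 2*(3/2 - sqrt(5)/2)*conj(1) + 5*(0)*conj(-1) + 5*(0)*conj(-1)]
      = (1/20)[(4) + (4) + (3 - sqrt(5)) + (sqrt(5) + 3) + (sqrt(5) + 3) + (3 - sqrt(5)) + (0) + (0)] = 20/20 = 1
  <chi_7*chi_7, chi_3> = (1/20)[1*(4)*conj(1) + 1*(4)*conj(-1) + 2*(3/2 - sqrt(5)/2)*conj(-1) + 2*(sqrt(5)/2 + 3/2)*conj(1) + 2*(sqrt(5)/2 + 3/2)*conj(-1) + 2*(3/2 - sqrt(5)/2)*conj(1) + 5*(0)*conj(1) + 5*(0)*conj(-1)]
      = (1/20)[(4) + (-4) + (-3 + sqrt(5)) + (sqrt(5) + 3) + (-3 - sqrt(5)) + (3 - sqrt(5)) + (0) + (0)] = 0/20 = 0
  <chi_7*chi_7, chi_4> = (1/20)[1*(4)*conj(1) + 1*(4)*conj(-1) + 2*(3/2 - sqrt(5)/2)*conj(-1) + 2*(sqrt(5)/2 + 3/2)*conj(1) + 2*(sqrt(5)/2 + 3/2)*conj(-1) + 2*(3/2 - sqrt(5)/2)*conj(1) + 5*(0)*conj(-1) + 5*(0)*conj(1)]
      = (1/20)[(4) + (-4) + (-3 + sqrt(5)) + (sqrt(5) + 3) + (-3 - sqrt(5)) + (3 - sqrt(5)) + (0) + (0)] = 0/20 = 0
  <chi_7*chi_7, chi_5> = (1/20)[1*(4)*conj(2) + 1*(4)*conj(-2) + 2*(3/2 - sqrt(5)/2)*conj(1/2 + sqrt(5)/2) + 2*(sqrt(5)/2 + 3/2)*conj(-1/2 + sqrt(5)/2) + 2*(sqrt(5)/2 + 3/2)*conj(1/2 - sqrt(5)/2) + 2*(3/2 - sqrt(5)/2)*conj(-sqrt(5)/2 - 1/2) + 5*(0)*conj(0) + 5*(0)*conj(0)]
      = (1/20)[(8) + (-8) + (-1 + sqrt(5)) + (1 + sqrt(5)) + (-sqrt(5) - 1) + (1 - sqrt(5)) + (0) + (0)] = 0/20 = 0
  <chi_7*chi_7, chi_6> = (1/20)[1*(4)*conj(2) + 1*(4)*conj(2) + 2*(3/2 - sqrt(5)/2)*conj(-1/2 + sqrt(5)/2) + 2*(sqrt(5)/2 + 3/2)*conj(-sqrt(5)/2 - 1/2) + 2*(sqrt(5)/2 + 3/2)*conj(-sqrt(5)/2 - 1/2) + 2*(3/2 - sqrt(5)/2)*conj(-1/2 + sqrt(5)/2) + 5*(0)*conj(0) + 5*(0)*conj(0)]
      = (1/20)[(8) + (8) + (-4 + 2*sqrt(5)) + (-2*sqrt(5) - 4) + (-2*sqrt(5) - 4) + (-4 + 2*sqrt(5)) + (0) + (0)] = 0/20 = 0
  <chi_7*chi_7, chi_7> = (1/20)[1*(4)*conj(2) + 1*(4)*conj(-2) + 2*(3/2 - sqrt(5)/2)*conj(1/2 - sqrt(5)/2) + 2*(sqrt(5)/2 + 3/2)*conj(-sqrt(5)/2 - 1/2) + 2*(sqrt(5)/2 + 3/2)*conj(1/2 + sqrt(5)/2) + 2*(3/2 - sqrt(5)/2)*conj(-1/2 + sqrt(5)/2) + 5*(0)*conj(0) + 5*(0)*conj(0)]
      = (1/20)[(8) + (-8) + (4 - 2*sqrt(5)) + (-2*sqrt(5) - 4) + (4 + 2*sqrt(5)) + (-4 + 2*sqrt(5)) + (0) + (0)] = 0/20 = 0
  <chi_7*chi_7, chi_8> = (1/20)[1*(4)*conj(2) + 1*(4)*conj(2) + 2*(3/2 - sqrt(5)/2)*conj(-sqrt(5)/2 - 1/2) + 2*(sqrt(5)/2 + 3/2)*conj(-1/2 + sqrt(5)/2) + 2*(sqrt(5)/2 + 3/2)*conj(-1/2 + sqrt(5)/2) + 2*(3/2 - sqrt(5)/2)*conj(-sqrt(5)/2 - 1/2) + 5*(0)*conj(0) + 5*(0)*conj(0)]
      = (1/20)[(8) + (8) + (1 - sqrt(5)) + (1 + sqrt(5)) + (1 + sqrt(5)) + (1 - sqrt(5)) + (0) + (0)] = 20/20 = 1
Hence the multiplicities are chi_1: 1, chi_2: 1, chi_8: 1. Dimension check: dim(chi_7)*dim(chi_7) = 2*2 = 4 and sum (mult * dim) = 1*1 + 1*1 + 1*2 = 4.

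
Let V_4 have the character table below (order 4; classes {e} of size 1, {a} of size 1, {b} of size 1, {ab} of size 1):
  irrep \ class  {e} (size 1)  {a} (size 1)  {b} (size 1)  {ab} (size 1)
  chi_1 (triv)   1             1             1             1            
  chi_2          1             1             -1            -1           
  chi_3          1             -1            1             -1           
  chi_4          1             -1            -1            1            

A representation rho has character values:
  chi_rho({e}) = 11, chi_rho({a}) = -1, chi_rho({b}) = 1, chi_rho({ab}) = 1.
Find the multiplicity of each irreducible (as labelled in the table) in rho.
Multiplicities: chi_1: 3, chi_2: 2, chi_3: 3, chi_4: 3.

Working: Use <chi_rho, chi> = (1/|G|) sum_C |C| * chi_rho(C) * conj(chi(C)) with |G| = 4 for each irreducible chi in the table:
  <chi_rho, chi_1> = (1/4)[1*(11)*conj(1) + 1*(-1)*conj(1) + 1*(1)*conj(1) + 1*(1)*conj(1)]
      = (1/4)[(11) + (-1) + (1) + (1)] = 12/4 = 3
  <chi_rho, chi_2> = (1/4)[1*(11)*conj(1) + 1*(-1)*conj(1) + 1*(1)*conj(-1) + 1*(1)*conj(-1)]
      = (1/4)[(11) + (-1) + (-1) + (-1)] = 8/4 = 2
  <chi_rho, chi_3> = (1/4)[1*(11)*conj(1) + 1*(-1)*conj(-1) + 1*(1)*conj(1) + 1*(1)*conj(-1)]
      = (1/4)[(11) + (1) + (1) + (-1)] = 12/4 = 3
  <chi_rho, chi_4> = (1/4)[1*(11)*conj(1) + 1*(-1)*conj(-1) + 1*(1)*conj(-1) + 1*(1)*conj(1)]
      = (1/4)[(11) + (1) + (-1) + (1)] = 12/4 = 3
Dimension check: dim(rho) = sum (mult * dim) = 3*1 + 2*1 + 3*1 + 3*1 = 11 = chi_rho(e) = 11.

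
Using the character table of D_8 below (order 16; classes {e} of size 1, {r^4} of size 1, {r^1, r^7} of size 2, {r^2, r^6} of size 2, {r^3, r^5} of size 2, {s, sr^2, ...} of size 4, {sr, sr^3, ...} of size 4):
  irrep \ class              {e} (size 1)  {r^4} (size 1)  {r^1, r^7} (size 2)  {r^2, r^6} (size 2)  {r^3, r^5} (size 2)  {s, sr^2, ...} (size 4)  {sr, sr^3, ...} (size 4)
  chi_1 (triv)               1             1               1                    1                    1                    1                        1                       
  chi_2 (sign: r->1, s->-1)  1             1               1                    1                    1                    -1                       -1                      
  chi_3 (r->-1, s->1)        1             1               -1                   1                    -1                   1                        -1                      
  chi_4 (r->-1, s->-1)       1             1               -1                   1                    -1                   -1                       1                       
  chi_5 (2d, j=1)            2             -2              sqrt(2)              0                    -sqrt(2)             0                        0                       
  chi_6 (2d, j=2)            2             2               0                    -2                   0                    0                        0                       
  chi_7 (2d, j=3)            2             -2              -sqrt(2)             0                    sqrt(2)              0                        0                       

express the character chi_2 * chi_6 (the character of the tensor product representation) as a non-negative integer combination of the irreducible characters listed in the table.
chi_2 tensor chi_6 = chi_6 (all other irreducibles have multiplicity 0).

Details: The character of a tensor product is the pointwise product (chi_2 * chi_6)(C) = chi_2(C) * chi_6(C):
  {e}: (1)*(2), {r^4}: (1)*(2), {r^1, r^7}: (1)*(0), {r^2, r^6}: (1)*(-2), {r^3, r^5}: (1)*(0), {s, sr^2, ...}: (-1)*(0), {sr, sr^3, ...}: (-1)*(0)
so (chi_2 * chi_6) takes values
  {e} -> 2, {r^4} -> 2, {r^1, r^7} -> 0, {r^2, r^6} -> -2, {r^3, r^5} -> 0, {s, sr^2, ...} -> 0, {sr, sr^3, ...} -> 0.
Now take the inner product of this character with each irreducible chi from the table, <chi_2*chi_6, chi> = (1/16) sum_C |C| (chi_2*chi_6)(C) conj(chi(C)):
  <chi_2*chi_6, chi_1> = (1/16)[1*(2)*conj(1) + 1*(2)*conj(1) + 2*(0)*conj(1) + 2*(-2)*conj(1) + 2*(0)*conj(1) + 4*(0)*conj(1) + 4*(0)*conj(1)]
      = (1/16)[(2) + (2) + (0) + (-4) + (0) + (0) + (0)] = 0/16 = 0
  <chi_2*chi_6, chi_2> = (1/16)[1*(2)*conj(1) + 1*(2)*conj(1) + 2*(0)*conj(1) + 2*(-2)*conj(1) + 2*(0)*conj(1) + 4*(0)*conj(-1) + 4*(0)*conj(-1)]
      = (1/16)[(2) + (2) + (0) + (-4) + (0) + (0) + (0)] = 0/16 = 0
  <chi_2*chi_6, chi_3> = (1/16)[1*(2)*conj(1) + 1*(2)*conj(1) + 2*(0)*conj(-1) + 2*(-2)*conj(1) + 2*(0)*conj(-1) + 4*(0)*conj(1) + 4*(0)*conj(-1)]
      = (1/16)[(2) + (2) + (0) + (-4) + (0) + (0) + (0)] = 0/16 = 0
  <chi_2*chi_6, chi_4> = (1/16)[1*(2)*conj(1) + 1*(2)*conj(1) + 2*(0)*conj(-1) + 2*(-2)*conj(1) + 2*(0)*conj(-1) + 4*(0)*conj(-1) + 4*(0)*conj(1)]
      = (1/16)[(2) + (2) + (0) + (-4) + (0) + (0) + (0)] = 0/16 = 0
  <chi_2*chi_6, chi_5> = (1/16)[1*(2)*conj(2) + 1*(2)*conj(-2) + 2*(0)*conj(sqrt(2)) + 2*(-2)*conj(0) + 2*(0)*conj(-sqrt(2)) + 4*(0)*conj(0) + 4*(0)*conj(0)]
      = (1/16)[(4) + (-4) + (0) + (0) + (0) + (0) + (0)] = 0/16 = 0
  <chi_2*chi_6, chi_6> = (1/16)[1*(2)*conj(2) + 1*(2)*conj(2) + 2*(0)*conj(0) + 2*(-2)*conj(-2) + 2*(0)*conj(0) + 4*(0)*conj(0) + 4*(0)*conj(0)]
      = (1/16)[(4) + (4) + (0) + (8) + (0) + (0) + (0)] = 16/16 = 1
  <chi_2*chi_6, chi_7> = (1/16)[1*(2)*conj(2) + 1*(2)*conj(-2) + 2*(0)*conj(-sqrt(2)) + 2*(-2)*conj(0) + 2*(0)*conj(sqrt(2)) + 4*(0)*conj(0) + 4*(0)*conj(0)]
      = (1/16)[(4) + (-4) + (0) + (0) + (0) + (0) + (0)] = 0/16 = 0
Hence the multiplicities are chi_6: 1. Dimension check: dim(chi_2)*dim(chi_6) = 1*2 = 2 and sum (mult * dim) = 1*2 = 2.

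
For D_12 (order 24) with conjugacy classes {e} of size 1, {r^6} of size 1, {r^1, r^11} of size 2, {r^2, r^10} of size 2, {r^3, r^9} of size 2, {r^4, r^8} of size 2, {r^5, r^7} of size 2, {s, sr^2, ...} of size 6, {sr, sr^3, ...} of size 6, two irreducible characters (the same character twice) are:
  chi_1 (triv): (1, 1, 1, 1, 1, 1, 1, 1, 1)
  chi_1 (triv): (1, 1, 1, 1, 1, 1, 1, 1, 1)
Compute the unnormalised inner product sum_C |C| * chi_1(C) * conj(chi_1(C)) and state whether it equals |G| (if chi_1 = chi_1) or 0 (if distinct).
Sum = 24 = |G| = 24; so <chi_1, chi_1> = 1 (norm-1 confirms irreducibility).

Reasoning: Compute term by term over conjugacy classes (|C| * chi_1(C) * conj(chi_1(C))):
  1*(1)*conj(1) + 1*(1)*conj(1) + 2*(1)*conj(1) + 2*(1)*conj(1) + 2*(1)*conj(1) + 2*(1)*conj(1) + 2*(1)*conj(1) + 6*(1)*conj(1) + 6*(1)*conj(1)
  = (1) + (1) + (2) + (2) + (2) + (2) + (2) + (6) + (6)
  = 24.
Dividing by |G| = 24 gives 24/24 = 1, matching the row-orthogonality relation <chi_1, chi_1> = [chi_1 = chi_1].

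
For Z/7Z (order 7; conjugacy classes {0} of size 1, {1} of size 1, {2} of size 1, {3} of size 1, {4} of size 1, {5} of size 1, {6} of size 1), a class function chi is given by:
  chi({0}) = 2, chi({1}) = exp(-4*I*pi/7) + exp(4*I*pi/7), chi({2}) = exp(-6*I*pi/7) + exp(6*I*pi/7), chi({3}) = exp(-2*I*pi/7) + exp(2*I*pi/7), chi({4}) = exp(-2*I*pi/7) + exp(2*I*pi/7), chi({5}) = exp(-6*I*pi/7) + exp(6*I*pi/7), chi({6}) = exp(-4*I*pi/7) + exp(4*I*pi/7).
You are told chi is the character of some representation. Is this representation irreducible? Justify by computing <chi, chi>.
Not irreducible (reducible): <chi, chi> = 2 > 1.

Explanation: <chi, chi> = (1/|G|) sum_C |C| * |chi(C)|^2 = (1/7)[1*|2|^2 + 1*|exp(-4*I*pi/7) + exp(4*I*pi/7)|^2 + 1*|exp(-6*I*pi/7) + exp(6*I*pi/7)|^2 + 1*|exp(-2*I*pi/7) + exp(2*I*pi/7)|^2 + 1*|exp(-2*I*pi/7) + exp(2*I*pi/7)|^2 + 1*|exp(-6*I*pi/7) + exp(6*I*pi/7)|^2 + 1*|exp(-4*I*pi/7) + exp(4*I*pi/7)|^2]
  = (1/7)[(4) + (2 + exp(-6*I*pi/7) + exp(6*I*pi/7)) + (2 + exp(-2*I*pi/7) + exp(2*I*pi/7)) + (2 + exp(-4*I*pi/7) + exp(4*I*pi/7)) + (2 + exp(-4*I*pi/7) + exp(4*I*pi/7)) + (2 + exp(-2*I*pi/7) + exp(2*I*pi/7)) + (2 + exp(-6*I*pi/7) + exp(6*I*pi/7))] = 14/7 = 2.
(Exp terms are combined using exp(i*s)*conj(exp(i*t)) = exp(i*(s-t)), and sums of them are collapsed using the identity that for every m > 1 the m distinct m-th roots of unity sum to 0, e.g. 1 + exp(2*I*pi/3) + exp(-2*I*pi/3) = 0.)
A character is irreducible iff <chi, chi> = 1, so this representation is reducible.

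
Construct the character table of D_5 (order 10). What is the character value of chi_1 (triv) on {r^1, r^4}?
Conjugacy classes: {e} of size 1, {r^1, r^4} of size 2, {r^2, r^3} of size 2, {s, sr, ..., sr^4} of size 5.
Character table:
  irrep \ class              {e} (size 1)  {r^1, r^4} (size 2)  {r^2, r^3} (size 2)  {s, sr, ..., sr^4} (size 5)
  chi_1 (triv)               1             1                    1                    1                          
  chi_2 (sign: r->1, s->-1)  1             1                    1                    -1                         
  chi_3 (2d, j=1)            2             -1/2 + sqrt(5)/2     -sqrt(5)/2 - 1/2     0                          
  chi_4 (2d, j=2)            2             -sqrt(5)/2 - 1/2     -1/2 + sqrt(5)/2     0                          

Spot check: chi_1 (triv) on {r^1, r^4} = 1.

Derivation: D_5 has order 2*5 = 10 with 4 conjugacy classes, hence 4 irreducibles. Sum of squared dims 1 + 1 + 4 + 4 = 10 = |G|. Linear characters come from the abelianisation; the 2-dimensional irreps have character r^k -> 2*cos(2*pi*j*k/5), reflections -> 0.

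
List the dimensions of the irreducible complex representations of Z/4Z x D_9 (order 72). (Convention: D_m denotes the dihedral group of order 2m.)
Dimensions: 1, 1, 1, 1, 1, 1, 1, 1, 2, 2, 2, 2, 2, 2, 2, 2, 2, 2, 2, 2, 2, 2, 2, 2

Argument: There are 24 irreducibles (= number of conjugacy classes). Their dimensions d_i satisfy sum d_i^2 = |G| = 72: 1 + 1 + 1 + 1 + 1 + 1 + 1 + 1 + 4 + 4 + 4 + 4 + 4 + 4 + 4 + 4 + 4 + 4 + 4 + 4 + 4 + 4 + 4 + 4 = 72. (For the product with Z/4Z: each of the 4 1-dim characters of Z/4Z tensors with each irrep of D_9, giving 4 copies of each D_9-dimension.)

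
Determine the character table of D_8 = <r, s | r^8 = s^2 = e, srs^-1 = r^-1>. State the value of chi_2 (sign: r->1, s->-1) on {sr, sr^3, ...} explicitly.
Conjugacy classes: {e} of size 1, {r^4} of size 1, {r^1, r^7} of size 2, {r^2, r^6} of size 2, {r^3, r^5} of size 2, {s, sr^2, ...} of size 4, {sr, sr^3, ...} of size 4.
Character table:
  irrep \ class              {e} (size 1)  {r^4} (size 1)  {r^1, r^7} (size 2)  {r^2, r^6} (size 2)  {r^3, r^5} (size 2)  {s, sr^2, ...} (size 4)  {sr, sr^3, ...} (size 4)
  chi_1 (triv)               1             1               1                    1                    1                    1                        1                       
  chi_2 (sign: r->1, s->-1)  1             1               1                    1                    1                    -1                       -1                      
  chi_3 (r->-1, s->1)        1             1               -1                   1                    -1                   1                        -1                      
  chi_4 (r->-1, s->-1)       1             1               -1                   1                    -1                   -1                       1                       
  chi_5 (2d, j=1)            2             -2              sqrt(2)              0                    -sqrt(2)             0                        0                       
  chi_6 (2d, j=2)            2             2               0                    -2                   0                    0                        0                       
  chi_7 (2d, j=3)            2             -2              -sqrt(2)             0                    sqrt(2)              0                        0                       

Spot check: chi_2 (sign: r->1, s->-1) on {sr, sr^3, ...} = -1.

D_8 has order 2*8 = 16 with 7 conjugacy classes, hence 7 irreducibles. Sum of squared dims 1 + 1 + 1 + 1 + 4 + 4 + 4 = 16 = |G|. Linear characters come from the abelianisation; the 2-dimensional irreps have character r^k -> 2*cos(2*pi*j*k/8), reflections -> 0.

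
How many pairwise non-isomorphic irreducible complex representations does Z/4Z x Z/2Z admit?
8

Working: The number of irreducible complex representations of a finite group equals its number of conjugacy classes. Z/4Z x Z/2Z is abelian of order 8, so every element is its own conjugacy class: 8 classes, so Z/4Z x Z/2Z (order 8) has exactly 8 irreducible complex representations.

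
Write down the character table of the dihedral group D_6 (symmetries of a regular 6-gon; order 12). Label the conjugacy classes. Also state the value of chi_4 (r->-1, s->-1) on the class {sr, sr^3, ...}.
Conjugacy classes: {e} of size 1, {r^3} of size 1, {r^1, r^5} of size 2, {r^2, r^4} of size 2, {s, sr^2, ...} of size 3, {sr, sr^3, ...} of size 3.
Character table:
  irrep \ class              {e} (size 1)  {r^3} (size 1)  {r^1, r^5} (size 2)  {r^2, r^4} (size 2)  {s, sr^2, ...} (size 3)  {sr, sr^3, ...} (size 3)
  chi_1 (triv)               1             1               1                    1                    1                        1                       
  chi_2 (sign: r->1, s->-1)  1             1               1                    1                    -1                       -1                      
  chi_3 (r->-1, s->1)        1             -1              -1                   1                    1                        -1                      
  chi_4 (r->-1, s->-1)       1             -1              -1                   1                    -1                       1                       
  chi_5 (2d, j=1)            2             -2              1                    -1                   0                        0                       
  chi_6 (2d, j=2)            2             2               -1                   -1                   0                        0                       

Spot check: chi_4 (r->-1, s->-1) on {sr, sr^3, ...} = 1.

Solution. D_6 has order 2*6 = 12 with 6 conjugacy classes, hence 6 irreducibles. Sum of squared dims 1 + 1 + 1 + 1 + 4 + 4 = 12 = |G|. Linear characters come from the abelianisation; the 2-dimensional irreps have character r^k -> 2*cos(2*pi*j*k/6), reflections -> 0.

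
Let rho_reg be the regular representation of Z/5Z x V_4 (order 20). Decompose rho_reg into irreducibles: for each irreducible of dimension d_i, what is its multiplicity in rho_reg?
Each irreducible V_i of dimension d_i appears with multiplicity d_i, i.e. rho_reg = (direct sum over all irreducibles V_i) d_i V_i. The irreducible dimensions for Z/5Z x V_4 are 1, 1, 1, 1, 1, 1, 1, 1, 1, 1, 1, 1, 1, 1, 1, 1, 1, 1, 1, 1: 20 irreducibles of dimension 1, each with multiplicity 1. Total dimension 20*1*1 = 20 = |G|.

Derivation: General theorem: in the regular representation of a finite group G, each irreducible appears with multiplicity equal to its dimension. Check: dim(rho_reg) = sum d_i^2 = 1 + 1 + 1 + 1 + 1 + 1 + 1 + 1 + 1 + 1 + 1 + 1 + 1 + 1 + 1 + 1 + 1 + 1 + 1 + 1 = 20 = |G|.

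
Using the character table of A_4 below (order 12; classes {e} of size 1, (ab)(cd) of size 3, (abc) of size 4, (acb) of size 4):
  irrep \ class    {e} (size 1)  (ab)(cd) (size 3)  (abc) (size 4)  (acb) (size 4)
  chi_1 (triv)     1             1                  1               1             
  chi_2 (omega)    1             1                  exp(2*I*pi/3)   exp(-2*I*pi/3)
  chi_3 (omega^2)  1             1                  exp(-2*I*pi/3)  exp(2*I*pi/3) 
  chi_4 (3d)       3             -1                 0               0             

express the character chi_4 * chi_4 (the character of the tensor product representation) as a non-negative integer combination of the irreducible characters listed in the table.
chi_4 tensor chi_4 = chi_1 + chi_2 + chi_3 + 2*chi_4 (all other irreducibles have multiplicity 0).

Solution. The character of a tensor product is the pointwise product (chi_4 * chi_4)(C) = chi_4(C) * chi_4(C):
  {e}: (3)*(3), (ab)(cd): (-1)*(-1), (abc): (0)*(0), (acb): (0)*(0)
so (chi_4 * chi_4) takes values
  {e} -> 9, (ab)(cd) -> 1, (abc) -> 0, (acb) -> 0.
Now take the inner product of this character with each irreducible chi from the table, <chi_4*chi_4, chi> = (1/12) sum_C |C| (chi_4*chi_4)(C) conj(chi(C)):
  <chi_4*chi_4, chi_1> = (1/12)[1*(9)*conj(1) + 3*(1)*conj(1) + 4*(0)*conj(1) + 4*(0)*conj(1)]
      = (1/12)[(9) + (3) + (0) + (0)] = 12/12 = 1
  <chi_4*chi_4, chi_2> = (1/12)[1*(9)*conj(1) + 3*(1)*conj(1) + 4*(0)*conj(exp(2*I*pi/3)) + 4*(0)*conj(exp(-2*I*pi/3))]
      = (1/12)[(9) + (3) + (0) + (0)] = 12/12 = 1
  <chi_4*chi_4, chi_3> = (1/12)[1*(9)*conj(1) + 3*(1)*conj(1) + 4*(0)*conj(exp(-2*I*pi/3)) + 4*(0)*conj(exp(2*I*pi/3))]
      = (1/12)[(9) + (3) + (0) + (0)] = 12/12 = 1
  <chi_4*chi_4, chi_4> = (1/12)[1*(9)*conj(3) + 3*(1)*conj(-1) + 4*(0)*conj(0) + 4*(0)*conj(0)]
      = (1/12)[(27) + (-3) + (0) + (0)] = 24/12 = 2
(Exp terms are combined using exp(i*s)*conj(exp(i*t)) = exp(i*(s-t)), and sums of them are collapsed using the identity that for every m > 1 the m distinct m-th roots of unity sum to 0, e.g. 1 + exp(2*I*pi/3) + exp(-2*I*pi/3) = 0.)
Hence the multiplicities are chi_1: 1, chi_2: 1, chi_3: 1, chi_4: 2. Dimension check: dim(chi_4)*dim(chi_4) = 3*3 = 9 and sum (mult * dim) = 1*1 + 1*1 + 1*1 + 2*3 = 9.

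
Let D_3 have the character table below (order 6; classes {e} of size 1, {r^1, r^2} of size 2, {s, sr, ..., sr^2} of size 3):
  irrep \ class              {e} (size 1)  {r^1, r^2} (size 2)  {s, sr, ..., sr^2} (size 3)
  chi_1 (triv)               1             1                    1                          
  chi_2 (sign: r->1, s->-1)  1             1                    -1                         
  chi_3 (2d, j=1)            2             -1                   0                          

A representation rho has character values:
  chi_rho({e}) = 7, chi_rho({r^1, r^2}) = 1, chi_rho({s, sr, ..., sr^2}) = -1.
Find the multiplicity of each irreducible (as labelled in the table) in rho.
Multiplicities: chi_1: 1, chi_2: 2, chi_3: 2.

Explanation: Use <chi_rho, chi> = (1/|G|) sum_C |C| * chi_rho(C) * conj(chi(C)) with |G| = 6 for each irreducible chi in the table:
  <chi_rho, chi_1> = (1/6)[1*(7)*conj(1) + 2*(1)*conj(1) + 3*(-1)*conj(1)]
      = (1/6)[(7) + (2) + (-3)] = 6/6 = 1
  <chi_rho, chi_2> = (1/6)[1*(7)*conj(1) + 2*(1)*conj(1) + 3*(-1)*conj(-1)]
      = (1/6)[(7) + (2) + (3)] = 12/6 = 2
  <chi_rho, chi_3> = (1/6)[1*(7)*conj(2) + 2*(1)*conj(-1) + 3*(-1)*conj(0)]
      = (1/6)[(14) + (-2) + (0)] = 12/6 = 2
Dimension check: dim(rho) = sum (mult * dim) = 1*1 + 2*1 + 2*2 = 7 = chi_rho(e) = 7.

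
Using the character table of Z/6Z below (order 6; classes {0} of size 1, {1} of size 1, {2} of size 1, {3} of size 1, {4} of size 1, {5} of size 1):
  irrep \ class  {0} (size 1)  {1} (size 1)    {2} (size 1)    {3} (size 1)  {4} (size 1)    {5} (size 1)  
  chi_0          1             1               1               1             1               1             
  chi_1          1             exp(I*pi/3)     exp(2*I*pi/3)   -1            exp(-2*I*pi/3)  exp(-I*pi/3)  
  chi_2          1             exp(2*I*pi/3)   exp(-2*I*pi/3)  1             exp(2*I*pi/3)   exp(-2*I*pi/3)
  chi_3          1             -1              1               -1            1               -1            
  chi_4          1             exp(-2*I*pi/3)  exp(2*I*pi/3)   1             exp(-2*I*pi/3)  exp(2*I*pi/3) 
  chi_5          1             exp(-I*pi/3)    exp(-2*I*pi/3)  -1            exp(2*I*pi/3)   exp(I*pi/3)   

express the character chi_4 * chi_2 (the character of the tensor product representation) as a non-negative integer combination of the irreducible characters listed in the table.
chi_4 tensor chi_2 = chi_0 (all other irreducibles have multiplicity 0).

Working: The character of a tensor product is the pointwise product (chi_4 * chi_2)(C) = chi_4(C) * chi_2(C):
  {0}: (1)*(1), {1}: (exp(-2*I*pi/3))*(exp(2*I*pi/3)), {2}: (exp(2*I*pi/3))*(exp(-2*I*pi/3)), {3}: (1)*(1), {4}: (exp(-2*I*pi/3))*(exp(2*I*pi/3)), {5}: (exp(2*I*pi/3))*(exp(-2*I*pi/3))
so (chi_4 * chi_2) takes values
  {0} -> 1, {1} -> 1, {2} -> 1, {3} -> 1, {4} -> 1, {5} -> 1.
Now take the inner product of this character with each irreducible chi from the table, <chi_4*chi_2, chi> = (1/6) sum_C |C| (chi_4*chi_2)(C) conj(chi(C)):
  <chi_4*chi_2, chi_0> = (1/6)[1*(1)*conj(1) + 1*(1)*conj(1) + 1*(1)*conj(1) + 1*(1)*conj(1) + 1*(1)*conj(1) + 1*(1)*conj(1)]
      = (1/6)[(1) + (1) + (1) + (1) + (1) + (1)] = 6/6 = 1
  <chi_4*chi_2, chi_1> = (1/6)[1*(1)*conj(1) + 1*(1)*conj(exp(I*pi/3)) + 1*(1)*conj(exp(2*I*pi/3)) + 1*(1)*conj(-1) + 1*(1)*conj(exp(-2*I*pi/3)) + 1*(1)*conj(exp(-I*pi/3))]
      = (1/6)[(1) + (exp(-I*pi/3)) + (exp(-2*I*pi/3)) + (-1) + (exp(2*I*pi/3)) + (exp(I*pi/3))] = 0/6 = 0
  <chi_4*chi_2, chi_2> = (1/6)[1*(1)*conj(1) + 1*(1)*conj(exp(2*I*pi/3)) + 1*(1)*conj(exp(-2*I*pi/3)) + 1*(1)*conj(1) + 1*(1)*conj(exp(2*I*pi/3)) + 1*(1)*conj(exp(-2*I*pi/3))]
      = (1/6)[(1) + (exp(-2*I*pi/3)) + (exp(2*I*pi/3)) + (1) + (exp(-2*I*pi/3)) + (exp(2*I*pi/3))] = 0/6 = 0
  <chi_4*chi_2, chi_3> = (1/6)[1*(1)*conj(1) + 1*(1)*conj(-1) + 1*(1)*conj(1) + 1*(1)*conj(-1) + 1*(1)*conj(1) + 1*(1)*conj(-1)]
      = (1/6)[(1) + (-1) + (1) + (-1) + (1) + (-1)] = 0/6 = 0
  <chi_4*chi_2, chi_4> = (1/6)[1*(1)*conj(1) + 1*(1)*conj(exp(-2*I*pi/3)) + 1*(1)*conj(exp(2*I*pi/3)) + 1*(1)*conj(1) + 1*(1)*conj(exp(-2*I*pi/3)) + 1*(1)*conj(exp(2*I*pi/3))]
      = (1/6)[(1) + (exp(2*I*pi/3)) + (exp(-2*I*pi/3)) + (1) + (exp(2*I*pi/3)) + (exp(-2*I*pi/3))] = 0/6 = 0
  <chi_4*chi_2, chi_5> = (1/6)[1*(1)*conj(1) + 1*(1)*conj(exp(-I*pi/3)) + 1*(1)*conj(exp(-2*I*pi/3)) + 1*(1)*conj(-1) + 1*(1)*conj(exp(2*I*pi/3)) + 1*(1)*conj(exp(I*pi/3))]
      = (1/6)[(1) + (exp(I*pi/3)) + (exp(2*I*pi/3)) + (-1) + (exp(-2*I*pi/3)) + (exp(-I*pi/3))] = 0/6 = 0
(Exp terms are combined using exp(i*s)*conj(exp(i*t)) = exp(i*(s-t)), and sums of them are collapsed using the identity that for every m > 1 the m distinct m-th roots of unity sum to 0, e.g. 1 + exp(2*I*pi/3) + exp(-2*I*pi/3) = 0.)
Hence the multiplicities are chi_0: 1. Dimension check: dim(chi_4)*dim(chi_2) = 1*1 = 1 and sum (mult * dim) = 1*1 = 1.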